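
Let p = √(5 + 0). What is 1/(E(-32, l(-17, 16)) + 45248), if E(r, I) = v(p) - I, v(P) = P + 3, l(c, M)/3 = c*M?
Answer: 46067/2122168484 - √5/2122168484 ≈ 2.1706e-5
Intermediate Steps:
l(c, M) = 3*M*c (l(c, M) = 3*(c*M) = 3*(M*c) = 3*M*c)
p = √5 ≈ 2.2361
v(P) = 3 + P
E(r, I) = 3 + √5 - I (E(r, I) = (3 + √5) - I = 3 + √5 - I)
1/(E(-32, l(-17, 16)) + 45248) = 1/((3 + √5 - 3*16*(-17)) + 45248) = 1/((3 + √5 - 1*(-816)) + 45248) = 1/((3 + √5 + 816) + 45248) = 1/((819 + √5) + 45248) = 1/(46067 + √5)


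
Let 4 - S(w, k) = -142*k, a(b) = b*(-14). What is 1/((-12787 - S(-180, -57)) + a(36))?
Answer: -1/5201 ≈ -0.00019227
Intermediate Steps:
a(b) = -14*b
S(w, k) = 4 + 142*k (S(w, k) = 4 - (-142)*k = 4 + 142*k)
1/((-12787 - S(-180, -57)) + a(36)) = 1/((-12787 - (4 + 142*(-57))) - 14*36) = 1/((-12787 - (4 - 8094)) - 504) = 1/((-12787 - 1*(-8090)) - 504) = 1/((-12787 + 8090) - 504) = 1/(-4697 - 504) = 1/(-5201) = -1/5201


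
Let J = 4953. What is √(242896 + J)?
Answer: √247849 ≈ 497.84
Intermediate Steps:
√(242896 + J) = √(242896 + 4953) = √247849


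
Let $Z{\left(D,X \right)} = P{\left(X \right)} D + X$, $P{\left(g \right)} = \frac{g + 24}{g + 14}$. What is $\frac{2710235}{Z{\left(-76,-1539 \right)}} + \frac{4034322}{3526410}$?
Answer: $- \frac{485503391332424}{289414231905} \approx -1677.5$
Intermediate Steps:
$P{\left(g \right)} = \frac{24 + g}{14 + g}$
$Z{\left(D,X \right)} = X + \frac{D \left(24 + X\right)}{14 + X}$ ($Z{\left(D,X \right)} = \frac{24 + X}{14 + X} D + X = \frac{D \left(24 + X\right)}{14 + X} + X = X + \frac{D \left(24 + X\right)}{14 + X}$)
$\frac{2710235}{Z{\left(-76,-1539 \right)}} + \frac{4034322}{3526410} = \frac{2710235}{\frac{1}{14 - 1539} \left(- 76 \left(24 - 1539\right) - 1539 \left(14 - 1539\right)\right)} + \frac{4034322}{3526410} = \frac{2710235}{\frac{1}{-1525} \left(\left(-76\right) \left(-1515\right) - -2346975\right)} + 4034322 \cdot \frac{1}{3526410} = \frac{2710235}{\left(- \frac{1}{1525}\right) \left(115140 + 2346975\right)} + \frac{672387}{587735} = \frac{2710235}{\left(- \frac{1}{1525}\right) 2462115} + \frac{672387}{587735} = \frac{2710235}{- \frac{492423}{305}} + \frac{672387}{587735} = 2710235 \left(- \frac{305}{492423}\right) + \frac{672387}{587735} = - \frac{826621675}{492423} + \frac{672387}{587735} = - \frac{485503391332424}{289414231905}$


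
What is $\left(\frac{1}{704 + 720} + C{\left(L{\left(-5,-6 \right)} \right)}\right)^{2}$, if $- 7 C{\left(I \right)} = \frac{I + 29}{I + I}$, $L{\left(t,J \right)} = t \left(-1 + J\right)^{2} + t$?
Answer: $\frac{6052995601}{1552516000000} \approx 0.0038988$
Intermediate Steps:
$L{\left(t,J \right)} = t + t \left(-1 + J\right)^{2}$
$C{\left(I \right)} = - \frac{29 + I}{14 I}$ ($C{\left(I \right)} = - \frac{\left(I + 29\right) \frac{1}{I + I}}{7} = - \frac{\left(29 + I\right) \frac{1}{2 I}}{7} = - \frac{\frac{1}{2} \frac{1}{I} \left(29 + I\right)}{7} = - \frac{29 + I}{14 I}$)
$\left(\frac{1}{704 + 720} + C{\left(L{\left(-5,-6 \right)} \right)}\right)^{2} = \left(\frac{1}{704 + 720} + \frac{-29 - - 5 \left(1 + \left(-1 - 6\right)^{2}\right)}{14 \left(- 5 \left(1 + \left(-1 - 6\right)^{2}\right)\right)}\right)^{2} = \left(\frac{1}{1424} + \frac{-29 - - 5 \left(1 + \left(-7\right)^{2}\right)}{14 \left(- 5 \left(1 + \left(-7\right)^{2}\right)\right)}\right)^{2} = \left(\frac{1}{1424} + \frac{-29 - - 5 \left(1 + 49\right)}{14 \left(- 5 \left(1 + 49\right)\right)}\right)^{2} = \left(\frac{1}{1424} + \frac{-29 - \left(-5\right) 50}{14 \left(\left(-5\right) 50\right)}\right)^{2} = \left(\frac{1}{1424} + \frac{-29 - -250}{14 \left(-250\right)}\right)^{2} = \left(\frac{1}{1424} + \frac{1}{14} \left(- \frac{1}{250}\right) \left(-29 + 250\right)\right)^{2} = \left(\frac{1}{1424} + \frac{1}{14} \left(- \frac{1}{250}\right) 221\right)^{2} = \left(\frac{1}{1424} - \frac{221}{3500}\right)^{2} = \left(- \frac{77801}{1246000}\right)^{2} = \frac{6052995601}{1552516000000}$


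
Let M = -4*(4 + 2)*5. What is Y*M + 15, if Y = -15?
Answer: 1815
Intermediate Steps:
M = -120 (M = -24*5 = -4*30 = -120)
Y*M + 15 = -15*(-120) + 15 = 1800 + 15 = 1815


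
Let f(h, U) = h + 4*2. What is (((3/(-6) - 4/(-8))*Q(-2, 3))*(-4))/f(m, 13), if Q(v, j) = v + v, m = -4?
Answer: 0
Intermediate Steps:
f(h, U) = 8 + h (f(h, U) = h + 8 = 8 + h)
Q(v, j) = 2*v
(((3/(-6) - 4/(-8))*Q(-2, 3))*(-4))/f(m, 13) = (((3/(-6) - 4/(-8))*(2*(-2)))*(-4))/(8 - 4) = (((3*(-⅙) - 4*(-⅛))*(-4))*(-4))/4 = (((-½ + ½)*(-4))*(-4))*(¼) = ((0*(-4))*(-4))*(¼) = (0*(-4))*(¼) = 0*(¼) = 0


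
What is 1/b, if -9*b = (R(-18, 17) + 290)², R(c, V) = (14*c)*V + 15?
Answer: -9/15832441 ≈ -5.6845e-7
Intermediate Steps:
R(c, V) = 15 + 14*V*c (R(c, V) = 14*V*c + 15 = 15 + 14*V*c)
b = -15832441/9 (b = -((15 + 14*17*(-18)) + 290)²/9 = -((15 - 4284) + 290)²/9 = -(-4269 + 290)²/9 = -⅑*(-3979)² = -⅑*15832441 = -15832441/9 ≈ -1.7592e+6)
1/b = 1/(-15832441/9) = -9/15832441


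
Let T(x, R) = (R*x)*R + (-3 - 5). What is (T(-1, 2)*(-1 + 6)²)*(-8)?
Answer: 2400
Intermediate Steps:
T(x, R) = -8 + x*R² (T(x, R) = x*R² - 8 = -8 + x*R²)
(T(-1, 2)*(-1 + 6)²)*(-8) = ((-8 - 1*2²)*(-1 + 6)²)*(-8) = ((-8 - 1*4)*5²)*(-8) = ((-8 - 4)*25)*(-8) = -12*25*(-8) = -300*(-8) = 2400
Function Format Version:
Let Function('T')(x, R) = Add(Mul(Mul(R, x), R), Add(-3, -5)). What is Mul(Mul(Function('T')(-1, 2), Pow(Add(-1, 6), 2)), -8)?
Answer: 2400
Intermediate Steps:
Function('T')(x, R) = Add(-8, Mul(x, Pow(R, 2))) (Function('T')(x, R) = Add(Mul(x, Pow(R, 2)), -8) = Add(-8, Mul(x, Pow(R, 2))))
Mul(Mul(Function('T')(-1, 2), Pow(Add(-1, 6), 2)), -8) = Mul(Mul(Add(-8, Mul(-1, Pow(2, 2))), Pow(Add(-1, 6), 2)), -8) = Mul(Mul(Add(-8, Mul(-1, 4)), Pow(5, 2)), -8) = Mul(Mul(Add(-8, -4), 25), -8) = Mul(Mul(-12, 25), -8) = Mul(-300, -8) = 2400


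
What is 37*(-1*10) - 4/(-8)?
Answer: -739/2 ≈ -369.50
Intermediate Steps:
37*(-1*10) - 4/(-8) = 37*(-10) - 4*(-⅛) = -370 + ½ = -739/2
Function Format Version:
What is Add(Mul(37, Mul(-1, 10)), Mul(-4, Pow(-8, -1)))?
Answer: Rational(-739, 2) ≈ -369.50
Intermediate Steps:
Add(Mul(37, Mul(-1, 10)), Mul(-4, Pow(-8, -1))) = Add(Mul(37, -10), Mul(-4, Rational(-1, 8))) = Add(-370, Rational(1, 2)) = Rational(-739, 2)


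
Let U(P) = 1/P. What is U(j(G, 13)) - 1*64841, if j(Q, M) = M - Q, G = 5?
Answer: -518727/8 ≈ -64841.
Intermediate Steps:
U(j(G, 13)) - 1*64841 = 1/(13 - 1*5) - 1*64841 = 1/(13 - 5) - 64841 = 1/8 - 64841 = -518727/8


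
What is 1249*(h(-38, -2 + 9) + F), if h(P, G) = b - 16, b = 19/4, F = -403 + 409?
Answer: -26229/4 ≈ -6557.3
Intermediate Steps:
F = 6
b = 19/4 (b = 19*(¼) = 19/4 ≈ 4.7500)
h(P, G) = -45/4 (h(P, G) = 19/4 - 16 = -45/4)
1249*(h(-38, -2 + 9) + F) = 1249*(-45/4 + 6) = 1249*(-21/4) = -26229/4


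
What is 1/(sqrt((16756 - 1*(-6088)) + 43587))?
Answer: sqrt(66431)/66431 ≈ 0.0038798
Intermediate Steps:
1/(sqrt((16756 - 1*(-6088)) + 43587)) = 1/(sqrt((16756 + 6088) + 43587)) = 1/(sqrt(22844 + 43587)) = 1/(sqrt(66431)) = sqrt(66431)/66431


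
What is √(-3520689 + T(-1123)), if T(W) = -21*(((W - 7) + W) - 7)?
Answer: I*√3473229 ≈ 1863.7*I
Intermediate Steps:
T(W) = 294 - 42*W (T(W) = -21*(((-7 + W) + W) - 7) = -21*((-7 + 2*W) - 7) = -21*(-14 + 2*W) = 294 - 42*W)
√(-3520689 + T(-1123)) = √(-3520689 + (294 - 42*(-1123))) = √(-3520689 + (294 + 47166)) = √(-3520689 + 47460) = √(-3473229) = I*√3473229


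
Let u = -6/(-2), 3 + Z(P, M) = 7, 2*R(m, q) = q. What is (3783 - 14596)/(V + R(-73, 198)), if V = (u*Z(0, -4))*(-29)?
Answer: 10813/249 ≈ 43.426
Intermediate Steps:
R(m, q) = q/2
Z(P, M) = 4 (Z(P, M) = -3 + 7 = 4)
u = 3 (u = -6*(-½) = 3)
V = -348 (V = (3*4)*(-29) = 12*(-29) = -348)
(3783 - 14596)/(V + R(-73, 198)) = (3783 - 14596)/(-348 + (½)*198) = -10813/(-348 + 99) = -10813/(-249) = -10813*(-1/249) = 10813/249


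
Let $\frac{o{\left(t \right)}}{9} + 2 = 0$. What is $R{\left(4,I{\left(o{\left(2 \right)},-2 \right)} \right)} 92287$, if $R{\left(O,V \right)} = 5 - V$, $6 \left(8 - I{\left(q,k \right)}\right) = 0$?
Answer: $-276861$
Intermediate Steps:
$o{\left(t \right)} = -18$ ($o{\left(t \right)} = -18 + 9 \cdot 0 = -18 + 0 = -18$)
$I{\left(q,k \right)} = 8$ ($I{\left(q,k \right)} = 8 - 0 = 8 + 0 = 8$)
$R{\left(4,I{\left(o{\left(2 \right)},-2 \right)} \right)} 92287 = \left(5 - 8\right) 92287 = \left(-3\right) 92287 = -276861$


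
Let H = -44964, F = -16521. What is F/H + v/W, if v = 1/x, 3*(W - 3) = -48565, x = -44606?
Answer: 2981887603879/8115585843192 ≈ 0.36743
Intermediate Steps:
W = -48556/3 (W = 3 + (1/3)*(-48565) = 3 - 48565/3 = -48556/3 ≈ -16185.)
v = -1/44606 (v = 1/(-44606) = -1/44606 ≈ -2.2419e-5)
F/H + v/W = -16521/(-44964) - 1/(44606*(-48556/3)) = -16521*(-1/44964) - 1/44606*(-3/48556) = 5507/14988 + 3/2165888936 = 2981887603879/8115585843192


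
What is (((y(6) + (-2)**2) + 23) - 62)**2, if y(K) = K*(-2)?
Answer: 2209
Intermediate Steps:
y(K) = -2*K
(((y(6) + (-2)**2) + 23) - 62)**2 = (((-2*6 + (-2)**2) + 23) - 62)**2 = (((-12 + 4) + 23) - 62)**2 = ((-8 + 23) - 62)**2 = (15 - 62)**2 = (-47)**2 = 2209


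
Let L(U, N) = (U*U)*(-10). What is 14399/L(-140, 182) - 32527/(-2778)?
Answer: 452520827/38892000 ≈ 11.635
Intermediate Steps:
L(U, N) = -10*U² (L(U, N) = U²*(-10) = -10*U²)
14399/L(-140, 182) - 32527/(-2778) = 14399/((-10*(-140)²)) - 32527/(-2778) = 14399/((-10*19600)) - 32527*(-1/2778) = 14399/(-196000) + 32527/2778 = 14399*(-1/196000) + 32527/2778 = -2057/28000 + 32527/2778 = 452520827/38892000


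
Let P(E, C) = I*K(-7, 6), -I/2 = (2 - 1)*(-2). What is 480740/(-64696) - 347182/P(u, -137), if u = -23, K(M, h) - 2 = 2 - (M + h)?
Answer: -702215671/40435 ≈ -17367.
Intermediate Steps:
K(M, h) = 4 - M - h (K(M, h) = 2 + (2 - (M + h)) = 2 + (2 + (-M - h)) = 2 + (2 - M - h) = 4 - M - h)
I = 4 (I = -2*(2 - 1)*(-2) = -2*(-2) = 4)
P(E, C) = 20 (P(E, C) = 4*(4 - 1*(-7) - 1*6) = 4*(4 + 7 - 6) = 4*5 = 20)
480740/(-64696) - 347182/P(u, -137) = 480740/(-64696) - 347182/20 = 480740*(-1/64696) - 347182*1/20 = -120185/16174 - 173591/10 = -702215671/40435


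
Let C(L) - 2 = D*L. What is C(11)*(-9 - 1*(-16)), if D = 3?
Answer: 245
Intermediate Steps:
C(L) = 2 + 3*L
C(11)*(-9 - 1*(-16)) = (2 + 3*11)*(-9 - 1*(-16)) = (2 + 33)*(-9 + 16) = 35*7 = 245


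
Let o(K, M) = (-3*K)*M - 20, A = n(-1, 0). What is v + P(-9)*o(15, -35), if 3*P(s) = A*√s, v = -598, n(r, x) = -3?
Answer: -598 - 4665*I ≈ -598.0 - 4665.0*I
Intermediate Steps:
A = -3
P(s) = -√s (P(s) = (-3*√s)/3 = -√s)
o(K, M) = -20 - 3*K*M (o(K, M) = -3*K*M - 20 = -20 - 3*K*M)
v + P(-9)*o(15, -35) = -598 + (-√(-9))*(-20 - 3*15*(-35)) = -598 + (-3*I)*(-20 + 1575) = -598 - 3*I*1555 = -598 - 4665*I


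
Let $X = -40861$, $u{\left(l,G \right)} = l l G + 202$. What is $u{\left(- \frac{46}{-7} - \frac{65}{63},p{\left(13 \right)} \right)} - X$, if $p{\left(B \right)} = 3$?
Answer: $\frac{54448150}{1323} \approx 41155.0$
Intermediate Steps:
$u{\left(l,G \right)} = 202 + G l^{2}$ ($u{\left(l,G \right)} = l^{2} G + 202 = G l^{2} + 202 = 202 + G l^{2}$)
$u{\left(- \frac{46}{-7} - \frac{65}{63},p{\left(13 \right)} \right)} - X = \left(202 + 3 \left(- \frac{46}{-7} - \frac{65}{63}\right)^{2}\right) - -40861 = \left(202 + 3 \left(\left(-46\right) \left(- \frac{1}{7}\right) - \frac{65}{63}\right)^{2}\right) + 40861 = \left(202 + 3 \left(\frac{46}{7} - \frac{65}{63}\right)^{2}\right) + 40861 = \left(202 + 3 \left(\frac{349}{63}\right)^{2}\right) + 40861 = \left(202 + 3 \cdot \frac{121801}{3969}\right) + 40861 = \left(202 + \frac{121801}{1323}\right) + 40861 = \frac{389047}{1323} + 40861 = \frac{54448150}{1323}$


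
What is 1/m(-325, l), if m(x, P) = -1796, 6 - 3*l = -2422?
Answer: -1/1796 ≈ -0.00055679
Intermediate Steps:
l = 2428/3 (l = 2 - ⅓*(-2422) = 2 + 2422/3 = 2428/3 ≈ 809.33)
1/m(-325, l) = 1/(-1796) = -1/1796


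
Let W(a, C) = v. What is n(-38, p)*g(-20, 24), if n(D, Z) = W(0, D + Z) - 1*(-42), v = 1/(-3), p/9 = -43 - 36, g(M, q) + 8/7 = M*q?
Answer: -421000/21 ≈ -20048.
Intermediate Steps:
g(M, q) = -8/7 + M*q
p = -711 (p = 9*(-43 - 36) = 9*(-79) = -711)
v = -1/3 ≈ -0.33333
W(a, C) = -1/3
n(D, Z) = 125/3 (n(D, Z) = -1/3 - 1*(-42) = -1/3 + 42 = 125/3)
n(-38, p)*g(-20, 24) = 125*(-8/7 - 20*24)/3 = 125*(-8/7 - 480)/3 = (125/3)*(-3368/7) = -421000/21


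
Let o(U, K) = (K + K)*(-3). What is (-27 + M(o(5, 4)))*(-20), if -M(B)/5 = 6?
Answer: 1140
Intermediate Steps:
o(U, K) = -6*K (o(U, K) = (2*K)*(-3) = -6*K)
M(B) = -30 (M(B) = -5*6 = -30)
(-27 + M(o(5, 4)))*(-20) = (-27 - 30)*(-20) = -57*(-20) = 1140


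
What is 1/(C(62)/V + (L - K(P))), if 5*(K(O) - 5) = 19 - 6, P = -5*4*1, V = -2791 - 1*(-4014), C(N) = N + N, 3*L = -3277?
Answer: -18345/20176417 ≈ -0.00090923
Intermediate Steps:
L = -3277/3 (L = (⅓)*(-3277) = -3277/3 ≈ -1092.3)
C(N) = 2*N
V = 1223 (V = -2791 + 4014 = 1223)
P = -20 (P = -20*1 = -20)
K(O) = 38/5 (K(O) = 5 + (19 - 6)/5 = 5 + (⅕)*13 = 5 + 13/5 = 38/5)
1/(C(62)/V + (L - K(P))) = 1/((2*62)/1223 + (-3277/3 - 1*38/5)) = 1/(124*(1/1223) + (-3277/3 - 38/5)) = 1/(124/1223 - 16499/15) = 1/(-20176417/18345) = -18345/20176417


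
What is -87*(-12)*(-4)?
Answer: -4176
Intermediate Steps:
-87*(-12)*(-4) = 1044*(-4) = -4176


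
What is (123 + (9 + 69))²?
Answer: 40401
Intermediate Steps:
(123 + (9 + 69))² = (123 + 78)² = 201² = 40401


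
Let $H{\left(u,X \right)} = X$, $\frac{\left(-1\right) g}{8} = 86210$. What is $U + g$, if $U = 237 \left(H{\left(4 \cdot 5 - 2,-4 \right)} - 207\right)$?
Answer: $-739687$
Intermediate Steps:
$g = -689680$ ($g = \left(-8\right) 86210 = -689680$)
$U = -50007$ ($U = 237 \left(-4 - 207\right) = 237 \left(-211\right) = -50007$)
$U + g = -50007 - 689680 = -739687$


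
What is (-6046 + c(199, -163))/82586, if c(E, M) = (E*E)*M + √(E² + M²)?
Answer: -6461009/82586 + √66170/82586 ≈ -78.231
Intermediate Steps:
c(E, M) = √(E² + M²) + M*E² (c(E, M) = E²*M + √(E² + M²) = M*E² + √(E² + M²) = √(E² + M²) + M*E²)
(-6046 + c(199, -163))/82586 = (-6046 + (√(199² + (-163)²) - 163*199²))/82586 = (-6046 + (√(39601 + 26569) - 163*39601))*(1/82586) = (-6046 + (√66170 - 6454963))*(1/82586) = (-6046 + (-6454963 + √66170))*(1/82586) = (-6461009 + √66170)*(1/82586) = -6461009/82586 + √66170/82586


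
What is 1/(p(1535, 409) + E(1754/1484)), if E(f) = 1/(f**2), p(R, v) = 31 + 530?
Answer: 769129/432031933 ≈ 0.0017803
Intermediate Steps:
p(R, v) = 561
E(f) = f**(-2)
1/(p(1535, 409) + E(1754/1484)) = 1/(561 + (1754/1484)**(-2)) = 1/(561 + (1754*(1/1484))**(-2)) = 1/(561 + (877/742)**(-2)) = 1/(561 + 550564/769129) = 1/(432031933/769129) = 769129/432031933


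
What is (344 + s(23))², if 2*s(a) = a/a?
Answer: 474721/4 ≈ 1.1868e+5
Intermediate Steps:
s(a) = ½ (s(a) = (a/a)/2 = (½)*1 = ½)
(344 + s(23))² = (344 + ½)² = (689/2)² = 474721/4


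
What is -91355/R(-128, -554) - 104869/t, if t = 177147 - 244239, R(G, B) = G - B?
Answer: -338028637/1587844 ≈ -212.89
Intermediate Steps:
t = -67092
-91355/R(-128, -554) - 104869/t = -91355/(-128 - 1*(-554)) - 104869/(-67092) = -91355/(-128 + 554) - 104869*(-1/67092) = -91355/426 + 104869/67092 = -338028637/1587844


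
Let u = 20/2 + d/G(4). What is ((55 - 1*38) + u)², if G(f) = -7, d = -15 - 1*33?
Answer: 56169/49 ≈ 1146.3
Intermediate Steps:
d = -48 (d = -15 - 33 = -48)
u = 118/7 (u = 20/2 - 48/(-7) = 20*(½) - 48*(-⅐) = 10 + 48/7 = 118/7 ≈ 16.857)
((55 - 1*38) + u)² = ((55 - 1*38) + 118/7)² = ((55 - 38) + 118/7)² = (17 + 118/7)² = (237/7)² = 56169/49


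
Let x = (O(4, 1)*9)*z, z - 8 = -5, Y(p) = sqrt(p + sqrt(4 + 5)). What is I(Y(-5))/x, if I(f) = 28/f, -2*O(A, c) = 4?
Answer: 7*I*sqrt(2)/27 ≈ 0.36665*I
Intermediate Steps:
O(A, c) = -2 (O(A, c) = -1/2*4 = -2)
Y(p) = sqrt(3 + p) (Y(p) = sqrt(p + sqrt(9)) = sqrt(p + 3) = sqrt(3 + p))
z = 3 (z = 8 - 5 = 3)
x = -54 (x = -2*9*3 = -18*3 = -54)
I(Y(-5))/x = (28/(sqrt(3 - 5)))/(-54) = (28/(sqrt(-2)))*(-1/54) = (28/((I*sqrt(2))))*(-1/54) = (28*(-I*sqrt(2)/2))*(-1/54) = -14*I*sqrt(2)*(-1/54) = 7*I*sqrt(2)/27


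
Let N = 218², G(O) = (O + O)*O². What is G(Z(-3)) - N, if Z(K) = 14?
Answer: -42036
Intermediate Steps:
G(O) = 2*O³ (G(O) = (2*O)*O² = 2*O³)
N = 47524
G(Z(-3)) - N = 2*14³ - 1*47524 = 2*2744 - 47524 = 5488 - 47524 = -42036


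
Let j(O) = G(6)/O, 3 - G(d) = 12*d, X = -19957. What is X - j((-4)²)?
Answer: -319243/16 ≈ -19953.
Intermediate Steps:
G(d) = 3 - 12*d
j(O) = -69/O (j(O) = (3 - 12*6)/O = (3 - 72)/O = -69/O)
X - j((-4)²) = -19957 - (-69)/((-4)²) = -19957 - (-69)/16 = -19957 - 1*(-69/16) = -19957 + 69/16 = -319243/16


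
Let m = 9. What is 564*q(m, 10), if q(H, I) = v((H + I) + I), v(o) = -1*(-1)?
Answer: 564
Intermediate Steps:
v(o) = 1
q(H, I) = 1
564*q(m, 10) = 564*1 = 564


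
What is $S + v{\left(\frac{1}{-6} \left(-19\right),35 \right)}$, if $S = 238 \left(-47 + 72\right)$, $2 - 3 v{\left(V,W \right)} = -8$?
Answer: $\frac{17860}{3} \approx 5953.3$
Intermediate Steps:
$v{\left(V,W \right)} = \frac{10}{3}$ ($v{\left(V,W \right)} = \frac{2}{3} - - \frac{8}{3} = \frac{2}{3} + \frac{8}{3} = \frac{10}{3}$)
$S = 5950$ ($S = 238 \cdot 25 = 5950$)
$S + v{\left(\frac{1}{-6} \left(-19\right),35 \right)} = 5950 + \frac{10}{3} = \frac{17860}{3}$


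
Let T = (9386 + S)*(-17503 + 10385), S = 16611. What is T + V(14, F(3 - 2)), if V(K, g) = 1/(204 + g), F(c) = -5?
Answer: -36824282553/199 ≈ -1.8505e+8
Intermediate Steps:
T = -185046646 (T = (9386 + 16611)*(-17503 + 10385) = 25997*(-7118) = -185046646)
T + V(14, F(3 - 2)) = -185046646 + 1/(204 - 5) = -185046646 + 1/199 = -36824282553/199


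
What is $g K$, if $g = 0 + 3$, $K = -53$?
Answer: $-159$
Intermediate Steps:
$g = 3$
$g K = 3 \left(-53\right) = -159$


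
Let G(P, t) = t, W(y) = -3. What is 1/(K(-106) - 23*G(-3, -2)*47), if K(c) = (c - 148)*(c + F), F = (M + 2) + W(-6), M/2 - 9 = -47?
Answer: 1/48644 ≈ 2.0558e-5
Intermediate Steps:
M = -76 (M = 18 + 2*(-47) = 18 - 94 = -76)
F = -77 (F = (-76 + 2) - 3 = -74 - 3 = -77)
K(c) = (-148 + c)*(-77 + c) (K(c) = (c - 148)*(c - 77) = (-148 + c)*(-77 + c))
1/(K(-106) - 23*G(-3, -2)*47) = 1/((11396 + (-106)² - 225*(-106)) - 23*(-2)*47) = 1/((11396 + 11236 + 23850) + 46*47) = 1/(46482 + 2162) = 1/48644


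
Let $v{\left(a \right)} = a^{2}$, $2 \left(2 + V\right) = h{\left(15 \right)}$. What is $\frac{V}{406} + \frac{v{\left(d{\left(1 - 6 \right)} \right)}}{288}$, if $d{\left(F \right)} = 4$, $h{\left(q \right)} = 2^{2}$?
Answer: $\frac{1}{18} \approx 0.055556$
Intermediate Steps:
$h{\left(q \right)} = 4$
$V = 0$ ($V = -2 + \frac{1}{2} \cdot 4 = -2 + 2 = 0$)
$\frac{V}{406} + \frac{v{\left(d{\left(1 - 6 \right)} \right)}}{288} = \frac{0}{406} + \frac{4^{2}}{288} = 0 \cdot \frac{1}{406} + 16 \cdot \frac{1}{288} = 0 + \frac{1}{18} = \frac{1}{18}$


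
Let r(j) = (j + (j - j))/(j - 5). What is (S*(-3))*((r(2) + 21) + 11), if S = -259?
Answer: 24346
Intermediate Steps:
r(j) = j/(-5 + j) (r(j) = (j + 0)/(-5 + j) = j/(-5 + j))
(S*(-3))*((r(2) + 21) + 11) = (-259*(-3))*((2/(-5 + 2) + 21) + 11) = 777*((2/(-3) + 21) + 11) = 777*((2*(-⅓) + 21) + 11) = 777*((-⅔ + 21) + 11) = 777*(61/3 + 11) = 777*(94/3) = 24346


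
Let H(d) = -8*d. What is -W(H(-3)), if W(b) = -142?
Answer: 142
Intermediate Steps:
-W(H(-3)) = -1*(-142) = 142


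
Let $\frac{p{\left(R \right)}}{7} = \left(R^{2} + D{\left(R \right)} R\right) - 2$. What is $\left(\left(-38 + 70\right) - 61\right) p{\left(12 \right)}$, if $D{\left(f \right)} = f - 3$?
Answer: $-50750$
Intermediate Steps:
$D{\left(f \right)} = -3 + f$
$p{\left(R \right)} = -14 + 7 R^{2} + 7 R \left(-3 + R\right)$ ($p{\left(R \right)} = 7 \left(\left(R^{2} + \left(-3 + R\right) R\right) - 2\right) = 7 \left(\left(R^{2} + R \left(-3 + R\right)\right) - 2\right) = 7 \left(-2 + R^{2} + R \left(-3 + R\right)\right) = -14 + 7 R^{2} + 7 R \left(-3 + R\right)$)
$\left(\left(-38 + 70\right) - 61\right) p{\left(12 \right)} = \left(\left(-38 + 70\right) - 61\right) \left(-14 - 252 + 14 \cdot 12^{2}\right) = \left(32 - 61\right) \left(-14 - 252 + 14 \cdot 144\right) = - 29 \left(-14 - 252 + 2016\right) = \left(-29\right) 1750 = -50750$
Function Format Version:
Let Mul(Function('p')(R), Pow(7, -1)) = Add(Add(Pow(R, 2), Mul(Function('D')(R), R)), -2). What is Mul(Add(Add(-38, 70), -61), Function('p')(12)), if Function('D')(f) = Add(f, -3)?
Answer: -50750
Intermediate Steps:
Function('D')(f) = Add(-3, f)
Function('p')(R) = Add(-14, Mul(7, Pow(R, 2)), Mul(7, R, Add(-3, R))) (Function('p')(R) = Mul(7, Add(Add(Pow(R, 2), Mul(Add(-3, R), R)), -2)) = Mul(7, Add(Add(Pow(R, 2), Mul(R, Add(-3, R))), -2)) = Mul(7, Add(-2, Pow(R, 2), Mul(R, Add(-3, R)))) = Add(-14, Mul(7, Pow(R, 2)), Mul(7, R, Add(-3, R))))
Mul(Add(Add(-38, 70), -61), Function('p')(12)) = Mul(Add(Add(-38, 70), -61), Add(-14, Mul(-21, 12), Mul(14, Pow(12, 2)))) = Mul(Add(32, -61), Add(-14, -252, Mul(14, 144))) = Mul(-29, Add(-14, -252, 2016)) = Mul(-29, 1750) = -50750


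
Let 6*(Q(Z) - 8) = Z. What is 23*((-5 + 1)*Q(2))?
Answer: -2300/3 ≈ -766.67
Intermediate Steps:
Q(Z) = 8 + Z/6
23*((-5 + 1)*Q(2)) = 23*((-5 + 1)*(8 + (⅙)*2)) = 23*(-4*(8 + ⅓)) = 23*(-4*25/3) = 23*(-100/3) = -2300/3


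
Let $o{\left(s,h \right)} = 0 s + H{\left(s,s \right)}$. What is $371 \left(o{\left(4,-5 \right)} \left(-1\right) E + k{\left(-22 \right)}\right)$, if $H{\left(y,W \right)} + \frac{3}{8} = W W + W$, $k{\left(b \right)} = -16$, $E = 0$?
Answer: $-5936$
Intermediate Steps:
$H{\left(y,W \right)} = - \frac{3}{8} + W + W^{2}$ ($H{\left(y,W \right)} = - \frac{3}{8} + \left(W W + W\right) = - \frac{3}{8} + \left(W^{2} + W\right) = - \frac{3}{8} + \left(W + W^{2}\right) = - \frac{3}{8} + W + W^{2}$)
$o{\left(s,h \right)} = - \frac{3}{8} + s + s^{2}$ ($o{\left(s,h \right)} = 0 s + \left(- \frac{3}{8} + s + s^{2}\right) = 0 + \left(- \frac{3}{8} + s + s^{2}\right) = - \frac{3}{8} + s + s^{2}$)
$371 \left(o{\left(4,-5 \right)} \left(-1\right) E + k{\left(-22 \right)}\right) = 371 \left(\left(- \frac{3}{8} + 4 + 4^{2}\right) \left(-1\right) 0 - 16\right) = 371 \left(\left(- \frac{3}{8} + 4 + 16\right) \left(-1\right) 0 - 16\right) = 371 \left(\frac{157}{8} \left(-1\right) 0 - 16\right) = 371 \left(\left(- \frac{157}{8}\right) 0 - 16\right) = 371 \left(0 - 16\right) = 371 \left(-16\right) = -5936$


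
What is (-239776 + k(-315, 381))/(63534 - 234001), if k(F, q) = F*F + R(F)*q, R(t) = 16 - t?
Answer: 14440/170467 ≈ 0.084708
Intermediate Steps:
k(F, q) = F² + q*(16 - F) (k(F, q) = F*F + (16 - F)*q = F² + q*(16 - F))
(-239776 + k(-315, 381))/(63534 - 234001) = (-239776 + ((-315)² - 1*381*(-16 - 315)))/(63534 - 234001) = (-239776 + (99225 - 1*381*(-331)))/(-170467) = (-239776 + (99225 + 126111))*(-1/170467) = (-239776 + 225336)*(-1/170467) = -14440*(-1/170467) = 14440/170467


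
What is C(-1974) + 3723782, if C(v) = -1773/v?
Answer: 2450249147/658 ≈ 3.7238e+6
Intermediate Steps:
C(-1974) + 3723782 = -1773/(-1974) + 3723782 = -1773*(-1/1974) + 3723782 = 591/658 + 3723782 = 2450249147/658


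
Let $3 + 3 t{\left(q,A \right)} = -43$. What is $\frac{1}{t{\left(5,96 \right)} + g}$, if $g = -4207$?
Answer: $- \frac{3}{12667} \approx -0.00023684$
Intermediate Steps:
$t{\left(q,A \right)} = - \frac{46}{3}$ ($t{\left(q,A \right)} = -1 + \frac{1}{3} \left(-43\right) = -1 - \frac{43}{3} = - \frac{46}{3}$)
$\frac{1}{t{\left(5,96 \right)} + g} = \frac{1}{- \frac{46}{3} - 4207} = \frac{1}{- \frac{12667}{3}} = - \frac{3}{12667}$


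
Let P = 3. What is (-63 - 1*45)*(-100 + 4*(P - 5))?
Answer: 11664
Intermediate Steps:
(-63 - 1*45)*(-100 + 4*(P - 5)) = (-63 - 1*45)*(-100 + 4*(3 - 5)) = (-63 - 45)*(-100 + 4*(-2)) = -108*(-100 - 8) = -108*(-108) = 11664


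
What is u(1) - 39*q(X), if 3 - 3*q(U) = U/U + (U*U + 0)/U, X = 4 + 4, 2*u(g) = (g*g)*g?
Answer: 157/2 ≈ 78.500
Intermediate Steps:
u(g) = g³/2 (u(g) = ((g*g)*g)/2 = (g²*g)/2 = g³/2)
X = 8
q(U) = ⅔ - U/3 (q(U) = 1 - (U/U + (U*U + 0)/U)/3 = 1 - (1 + (U² + 0)/U)/3 = 1 - (1 + U²/U)/3 = 1 - (1 + U)/3 = 1 + (-⅓ - U/3) = ⅔ - U/3)
u(1) - 39*q(X) = (½)*1³ - 39*(⅔ - ⅓*8) = (½)*1 - 39*(⅔ - 8/3) = ½ - 39*(-2) = ½ + 78 = 157/2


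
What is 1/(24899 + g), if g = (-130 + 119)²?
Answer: 1/25020 ≈ 3.9968e-5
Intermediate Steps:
g = 121 (g = (-11)² = 121)
1/(24899 + g) = 1/(24899 + 121) = 1/25020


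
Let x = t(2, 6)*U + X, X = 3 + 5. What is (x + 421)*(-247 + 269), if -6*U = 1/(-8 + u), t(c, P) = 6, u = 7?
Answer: 9460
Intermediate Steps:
X = 8
U = 1/6 (U = -1/(6*(-8 + 7)) = -1/6/(-1) = -1/6*(-1) = 1/6 ≈ 0.16667)
x = 9 (x = 6*(1/6) + 8 = 1 + 8 = 9)
(x + 421)*(-247 + 269) = (9 + 421)*(-247 + 269) = 430*22 = 9460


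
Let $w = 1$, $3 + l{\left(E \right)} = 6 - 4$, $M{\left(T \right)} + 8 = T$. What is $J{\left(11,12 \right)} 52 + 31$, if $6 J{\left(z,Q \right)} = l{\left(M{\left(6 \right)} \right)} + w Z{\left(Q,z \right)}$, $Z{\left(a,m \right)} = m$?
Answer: $\frac{353}{3} \approx 117.67$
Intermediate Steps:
$M{\left(T \right)} = -8 + T$
$l{\left(E \right)} = -1$ ($l{\left(E \right)} = -3 + \left(6 - 4\right) = -3 + 2 = -1$)
$J{\left(z,Q \right)} = - \frac{1}{6} + \frac{z}{6}$ ($J{\left(z,Q \right)} = \frac{-1 + 1 z}{6} = \frac{-1 + z}{6} = - \frac{1}{6} + \frac{z}{6}$)
$J{\left(11,12 \right)} 52 + 31 = \left(- \frac{1}{6} + \frac{1}{6} \cdot 11\right) 52 + 31 = \left(- \frac{1}{6} + \frac{11}{6}\right) 52 + 31 = \frac{5}{3} \cdot 52 + 31 = \frac{260}{3} + 31 = \frac{353}{3}$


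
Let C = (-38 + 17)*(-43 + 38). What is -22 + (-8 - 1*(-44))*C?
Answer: 3758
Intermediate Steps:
C = 105 (C = -21*(-5) = 105)
-22 + (-8 - 1*(-44))*C = -22 + (-8 - 1*(-44))*105 = -22 + (-8 + 44)*105 = -22 + 36*105 = -22 + 3780 = 3758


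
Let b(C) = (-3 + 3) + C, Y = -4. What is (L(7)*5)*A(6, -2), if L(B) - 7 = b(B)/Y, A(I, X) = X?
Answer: -105/2 ≈ -52.500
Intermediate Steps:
b(C) = C (b(C) = 0 + C = C)
L(B) = 7 - B/4 (L(B) = 7 + B/(-4) = 7 + B*(-¼) = 7 - B/4)
(L(7)*5)*A(6, -2) = ((7 - ¼*7)*5)*(-2) = ((7 - 7/4)*5)*(-2) = ((21/4)*5)*(-2) = (105/4)*(-2) = -105/2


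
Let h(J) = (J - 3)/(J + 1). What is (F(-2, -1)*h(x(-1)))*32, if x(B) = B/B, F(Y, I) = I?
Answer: 32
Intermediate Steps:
x(B) = 1
h(J) = (-3 + J)/(1 + J)
(F(-2, -1)*h(x(-1)))*32 = -(-3 + 1)/(1 + 1)*32 = -(-2)/2*32 = -1*(-1)*32 = 1*32 = 32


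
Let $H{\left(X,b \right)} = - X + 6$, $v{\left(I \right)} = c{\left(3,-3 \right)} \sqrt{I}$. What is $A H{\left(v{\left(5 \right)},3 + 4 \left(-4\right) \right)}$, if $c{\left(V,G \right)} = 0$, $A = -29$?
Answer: $-174$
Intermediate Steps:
$v{\left(I \right)} = 0$ ($v{\left(I \right)} = 0 \sqrt{I} = 0$)
$H{\left(X,b \right)} = 6 - X$
$A H{\left(v{\left(5 \right)},3 + 4 \left(-4\right) \right)} = - 29 \left(6 - 0\right) = - 29 \left(6 + 0\right) = \left(-29\right) 6 = -174$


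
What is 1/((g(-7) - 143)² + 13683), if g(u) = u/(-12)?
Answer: 144/4891033 ≈ 2.9442e-5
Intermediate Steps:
g(u) = -u/12 (g(u) = u*(-1/12) = -u/12)
1/((g(-7) - 143)² + 13683) = 1/((-1/12*(-7) - 143)² + 13683) = 1/((7/12 - 143)² + 13683) = 1/((-1709/12)² + 13683) = 1/(2920681/144 + 13683) = 1/(4891033/144) = 144/4891033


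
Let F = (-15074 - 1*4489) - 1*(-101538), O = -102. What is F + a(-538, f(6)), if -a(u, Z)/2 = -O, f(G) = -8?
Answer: 81771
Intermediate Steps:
a(u, Z) = -204 (a(u, Z) = -(-2)*(-102) = -2*102 = -204)
F = 81975 (F = (-15074 - 4489) + 101538 = -19563 + 101538 = 81975)
F + a(-538, f(6)) = 81975 - 204 = 81771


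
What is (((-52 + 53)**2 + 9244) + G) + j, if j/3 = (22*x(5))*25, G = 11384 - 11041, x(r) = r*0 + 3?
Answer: 14538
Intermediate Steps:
x(r) = 3 (x(r) = 0 + 3 = 3)
G = 343
j = 4950 (j = 3*((22*3)*25) = 3*(66*25) = 3*1650 = 4950)
(((-52 + 53)**2 + 9244) + G) + j = (((-52 + 53)**2 + 9244) + 343) + 4950 = ((1**2 + 9244) + 343) + 4950 = ((1 + 9244) + 343) + 4950 = (9245 + 343) + 4950 = 9588 + 4950 = 14538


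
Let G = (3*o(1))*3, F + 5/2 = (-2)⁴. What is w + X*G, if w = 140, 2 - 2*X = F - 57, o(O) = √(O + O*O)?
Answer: 140 + 819*√2/4 ≈ 429.56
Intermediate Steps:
F = 27/2 (F = -5/2 + (-2)⁴ = -5/2 + 16 = 27/2 ≈ 13.500)
o(O) = √(O + O²)
X = 91/4 (X = 1 - (27/2 - 57)/2 = 1 - ½*(-87/2) = 1 + 87/4 = 91/4 ≈ 22.750)
G = 9*√2 (G = (3*√(1*(1 + 1)))*3 = (3*√(1*2))*3 = (3*√2)*3 = 9*√2 ≈ 12.728)
w + X*G = 140 + 91*(9*√2)/4 = 140 + 819*√2/4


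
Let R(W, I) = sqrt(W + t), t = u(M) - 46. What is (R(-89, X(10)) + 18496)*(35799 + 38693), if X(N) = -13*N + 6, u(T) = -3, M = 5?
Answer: 1377804032 + 74492*I*sqrt(138) ≈ 1.3778e+9 + 8.7508e+5*I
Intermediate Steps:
X(N) = 6 - 13*N
t = -49 (t = -3 - 46 = -49)
R(W, I) = sqrt(-49 + W) (R(W, I) = sqrt(W - 49) = sqrt(-49 + W))
(R(-89, X(10)) + 18496)*(35799 + 38693) = (sqrt(-49 - 89) + 18496)*(35799 + 38693) = (sqrt(-138) + 18496)*74492 = (I*sqrt(138) + 18496)*74492 = (18496 + I*sqrt(138))*74492 = 1377804032 + 74492*I*sqrt(138)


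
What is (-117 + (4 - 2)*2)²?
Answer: 12769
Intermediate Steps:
(-117 + (4 - 2)*2)² = (-117 + 2*2)² = (-117 + 4)² = (-113)² = 12769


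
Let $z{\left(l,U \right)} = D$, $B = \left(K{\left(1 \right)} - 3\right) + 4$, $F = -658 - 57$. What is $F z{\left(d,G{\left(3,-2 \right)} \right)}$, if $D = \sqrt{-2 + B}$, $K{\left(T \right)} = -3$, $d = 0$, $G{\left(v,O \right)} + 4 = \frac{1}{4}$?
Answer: $- 1430 i \approx - 1430.0 i$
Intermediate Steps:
$G{\left(v,O \right)} = - \frac{15}{4}$ ($G{\left(v,O \right)} = -4 + \frac{1}{4} = - \frac{15}{4}$)
$F = -715$ ($F = -658 - 57 = -715$)
$B = -2$ ($B = \left(-3 - 3\right) + 4 = -6 + 4 = -2$)
$D = 2 i$ ($D = \sqrt{-2 - 2} = \sqrt{-4} = 2 i \approx 2.0 i$)
$z{\left(l,U \right)} = 2 i$
$F z{\left(d,G{\left(3,-2 \right)} \right)} = - 715 \cdot 2 i = - 1430 i$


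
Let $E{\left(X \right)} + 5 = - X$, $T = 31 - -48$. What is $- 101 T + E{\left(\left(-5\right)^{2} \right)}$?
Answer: $-8009$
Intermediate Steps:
$T = 79$ ($T = 31 + 48 = 79$)
$E{\left(X \right)} = -5 - X$
$- 101 T + E{\left(\left(-5\right)^{2} \right)} = \left(-101\right) 79 - 30 = -7979 - 30 = -8009$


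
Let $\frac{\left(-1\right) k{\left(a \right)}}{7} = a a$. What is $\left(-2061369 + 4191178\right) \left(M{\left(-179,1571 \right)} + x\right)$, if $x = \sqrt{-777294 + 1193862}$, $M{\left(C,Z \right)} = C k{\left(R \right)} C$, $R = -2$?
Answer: $-1910753884732 + 4259618 \sqrt{104142} \approx -1.9094 \cdot 10^{12}$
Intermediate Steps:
$k{\left(a \right)} = - 7 a^{2}$ ($k{\left(a \right)} = - 7 a a = - 7 a^{2}$)
$M{\left(C,Z \right)} = - 28 C^{2}$ ($M{\left(C,Z \right)} = C \left(- 7 \left(-2\right)^{2}\right) C = C \left(\left(-7\right) 4\right) C = C \left(-28\right) C = - 28 C C = - 28 C^{2}$)
$x = 2 \sqrt{104142}$ ($x = \sqrt{416568} = 2 \sqrt{104142} \approx 645.42$)
$\left(-2061369 + 4191178\right) \left(M{\left(-179,1571 \right)} + x\right) = \left(-2061369 + 4191178\right) \left(- 28 \left(-179\right)^{2} + 2 \sqrt{104142}\right) = 2129809 \left(\left(-28\right) 32041 + 2 \sqrt{104142}\right) = 2129809 \left(-897148 + 2 \sqrt{104142}\right) = -1910753884732 + 4259618 \sqrt{104142}$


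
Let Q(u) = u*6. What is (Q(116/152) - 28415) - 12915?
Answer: -785183/19 ≈ -41325.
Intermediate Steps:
Q(u) = 6*u
(Q(116/152) - 28415) - 12915 = (6*(116/152) - 28415) - 12915 = (6*(116*(1/152)) - 28415) - 12915 = (6*(29/38) - 28415) - 12915 = (87/19 - 28415) - 12915 = -539798/19 - 12915 = -785183/19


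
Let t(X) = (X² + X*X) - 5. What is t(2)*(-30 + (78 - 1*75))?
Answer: -81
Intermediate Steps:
t(X) = -5 + 2*X² (t(X) = (X² + X²) - 5 = 2*X² - 5 = -5 + 2*X²)
t(2)*(-30 + (78 - 1*75)) = (-5 + 2*2²)*(-30 + (78 - 1*75)) = (-5 + 2*4)*(-30 + (78 - 75)) = (-5 + 8)*(-30 + 3) = 3*(-27) = -81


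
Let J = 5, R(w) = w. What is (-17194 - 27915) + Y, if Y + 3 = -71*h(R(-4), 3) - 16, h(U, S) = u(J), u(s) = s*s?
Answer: -46903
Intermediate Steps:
u(s) = s²
h(U, S) = 25 (h(U, S) = 5² = 25)
Y = -1794 (Y = -3 + (-71*25 - 16) = -3 + (-1775 - 16) = -3 - 1791 = -1794)
(-17194 - 27915) + Y = (-17194 - 27915) - 1794 = -45109 - 1794 = -46903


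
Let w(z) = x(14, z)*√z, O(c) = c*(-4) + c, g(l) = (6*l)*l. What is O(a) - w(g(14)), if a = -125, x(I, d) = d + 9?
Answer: 375 - 16590*√6 ≈ -40262.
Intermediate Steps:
x(I, d) = 9 + d
g(l) = 6*l²
O(c) = -3*c (O(c) = -4*c + c = -3*c)
w(z) = √z*(9 + z) (w(z) = (9 + z)*√z = √z*(9 + z))
O(a) - w(g(14)) = -3*(-125) - √(6*14²)*(9 + 6*14²) = 375 - √(6*196)*(9 + 6*196) = 375 - √1176*(9 + 1176) = 375 - 14*√6*1185 = 375 - 16590*√6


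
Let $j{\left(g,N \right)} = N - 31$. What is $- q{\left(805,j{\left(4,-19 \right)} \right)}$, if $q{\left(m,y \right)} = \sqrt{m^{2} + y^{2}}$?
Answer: $- 5 \sqrt{26021} \approx -806.55$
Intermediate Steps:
$j{\left(g,N \right)} = -31 + N$
$- q{\left(805,j{\left(4,-19 \right)} \right)} = - \sqrt{805^{2} + \left(-31 - 19\right)^{2}} = - \sqrt{648025 + \left(-50\right)^{2}} = - \sqrt{648025 + 2500} = - \sqrt{650525} = - 5 \sqrt{26021}$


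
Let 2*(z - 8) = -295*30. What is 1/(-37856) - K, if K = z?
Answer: 167209951/37856 ≈ 4417.0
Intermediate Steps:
z = -4417 (z = 8 + (-295*30)/2 = 8 + (½)*(-8850) = 8 - 4425 = -4417)
K = -4417
1/(-37856) - K = 1/(-37856) - 1*(-4417) = -1/37856 + 4417 = 167209951/37856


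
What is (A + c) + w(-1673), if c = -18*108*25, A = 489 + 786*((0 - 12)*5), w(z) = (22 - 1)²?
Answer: -94830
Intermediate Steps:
w(z) = 441 (w(z) = 21² = 441)
A = -46671 (A = 489 + 786*(-12*5) = 489 + 786*(-60) = 489 - 47160 = -46671)
c = -48600 (c = -1944*25 = -48600)
(A + c) + w(-1673) = (-46671 - 48600) + 441 = -95271 + 441 = -94830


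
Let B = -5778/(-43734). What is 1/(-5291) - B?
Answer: -137906/1042327 ≈ -0.13231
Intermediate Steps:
B = 963/7289 (B = -5778*(-1/43734) = 963/7289 ≈ 0.13212)
1/(-5291) - B = 1/(-5291) - 1*963/7289 = -1/5291 - 963/7289 = -137906/1042327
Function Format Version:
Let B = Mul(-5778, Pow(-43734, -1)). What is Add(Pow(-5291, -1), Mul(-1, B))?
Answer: Rational(-137906, 1042327) ≈ -0.13231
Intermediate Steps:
B = Rational(963, 7289) (B = Mul(-5778, Rational(-1, 43734)) = Rational(963, 7289) ≈ 0.13212)
Add(Pow(-5291, -1), Mul(-1, B)) = Add(Pow(-5291, -1), Mul(-1, Rational(963, 7289))) = Add(Rational(-1, 5291), Rational(-963, 7289)) = Rational(-137906, 1042327)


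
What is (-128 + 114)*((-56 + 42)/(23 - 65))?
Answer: -14/3 ≈ -4.6667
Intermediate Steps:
(-128 + 114)*((-56 + 42)/(23 - 65)) = -(-196)/(-42) = -(-196)*(-1)/42 = -14*1/3 = -14/3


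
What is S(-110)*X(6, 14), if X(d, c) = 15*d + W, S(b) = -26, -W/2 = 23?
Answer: -1144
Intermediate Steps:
W = -46 (W = -2*23 = -46)
X(d, c) = -46 + 15*d (X(d, c) = 15*d - 46 = -46 + 15*d)
S(-110)*X(6, 14) = -26*(-46 + 15*6) = -26*(-46 + 90) = -26*44 = -1144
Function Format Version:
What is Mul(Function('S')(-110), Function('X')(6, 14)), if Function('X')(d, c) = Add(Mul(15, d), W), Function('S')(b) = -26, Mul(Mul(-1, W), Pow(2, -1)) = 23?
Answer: -1144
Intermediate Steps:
W = -46 (W = Mul(-2, 23) = -46)
Function('X')(d, c) = Add(-46, Mul(15, d)) (Function('X')(d, c) = Add(Mul(15, d), -46) = Add(-46, Mul(15, d)))
Mul(Function('S')(-110), Function('X')(6, 14)) = Mul(-26, Add(-46, Mul(15, 6))) = Mul(-26, Add(-46, 90)) = Mul(-26, 44) = -1144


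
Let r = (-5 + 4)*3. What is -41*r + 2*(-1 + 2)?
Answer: 125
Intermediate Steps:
r = -3 (r = -1*3 = -3)
-41*r + 2*(-1 + 2) = -41*(-3) + 2*(-1 + 2) = 123 + 2*1 = 123 + 2 = 125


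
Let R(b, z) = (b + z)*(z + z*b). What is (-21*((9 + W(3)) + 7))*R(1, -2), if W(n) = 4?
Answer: -1680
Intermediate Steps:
R(b, z) = (b + z)*(z + b*z)
(-21*((9 + W(3)) + 7))*R(1, -2) = (-21*((9 + 4) + 7))*(-2*(1 - 2 + 1² + 1*(-2))) = (-21*(13 + 7))*(-2*(1 - 2 + 1 - 2)) = (-21*20)*(-2*(-2)) = -420*4 = -1680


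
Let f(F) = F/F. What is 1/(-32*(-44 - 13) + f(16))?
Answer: 1/1825 ≈ 0.00054795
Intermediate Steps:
f(F) = 1
1/(-32*(-44 - 13) + f(16)) = 1/(-32*(-44 - 13) + 1) = 1/(-32*(-57) + 1) = 1/(1824 + 1) = 1/1825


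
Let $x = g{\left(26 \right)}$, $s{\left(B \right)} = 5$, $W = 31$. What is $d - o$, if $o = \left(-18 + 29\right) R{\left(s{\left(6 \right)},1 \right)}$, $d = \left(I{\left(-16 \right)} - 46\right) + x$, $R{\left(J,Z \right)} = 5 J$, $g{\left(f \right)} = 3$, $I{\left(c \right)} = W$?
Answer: $-287$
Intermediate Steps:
$I{\left(c \right)} = 31$
$x = 3$
$d = -12$ ($d = \left(31 - 46\right) + 3 = -15 + 3 = -12$)
$o = 275$ ($o = \left(-18 + 29\right) 5 \cdot 5 = 11 \cdot 25 = 275$)
$d - o = -12 - 275 = -287$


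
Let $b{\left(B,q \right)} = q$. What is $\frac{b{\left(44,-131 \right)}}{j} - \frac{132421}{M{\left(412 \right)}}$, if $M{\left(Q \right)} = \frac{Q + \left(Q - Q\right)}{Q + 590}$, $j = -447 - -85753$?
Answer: $- \frac{1414862311453}{4393259} \approx -3.2205 \cdot 10^{5}$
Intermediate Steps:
$j = 85306$ ($j = -447 + 85753 = 85306$)
$M{\left(Q \right)} = \frac{Q}{590 + Q}$ ($M{\left(Q \right)} = \frac{Q + 0}{590 + Q} = \frac{Q}{590 + Q}$)
$\frac{b{\left(44,-131 \right)}}{j} - \frac{132421}{M{\left(412 \right)}} = - \frac{131}{85306} - \frac{132421}{412 \frac{1}{590 + 412}} = \left(-131\right) \frac{1}{85306} - \frac{132421}{412 \cdot \frac{1}{1002}} = - \frac{131}{85306} - \frac{132421}{412 \cdot \frac{1}{1002}} = - \frac{131}{85306} - \frac{132421}{\frac{206}{501}} = - \frac{131}{85306} - \frac{66342921}{206} = - \frac{1414862311453}{4393259}$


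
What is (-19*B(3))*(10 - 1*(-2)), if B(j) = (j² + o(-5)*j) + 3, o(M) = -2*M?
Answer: -9576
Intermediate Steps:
B(j) = 3 + j² + 10*j (B(j) = (j² + (-2*(-5))*j) + 3 = (j² + 10*j) + 3 = 3 + j² + 10*j)
(-19*B(3))*(10 - 1*(-2)) = (-19*(3 + 3² + 10*3))*(10 - 1*(-2)) = (-19*(3 + 9 + 30))*(10 + 2) = -19*42*12 = -798*12 = -9576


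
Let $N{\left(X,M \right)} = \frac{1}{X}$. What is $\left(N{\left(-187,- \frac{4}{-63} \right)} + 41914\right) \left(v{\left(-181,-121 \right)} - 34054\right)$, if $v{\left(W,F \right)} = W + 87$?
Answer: $- \frac{267649189716}{187} \approx -1.4313 \cdot 10^{9}$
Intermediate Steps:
$v{\left(W,F \right)} = 87 + W$
$\left(N{\left(-187,- \frac{4}{-63} \right)} + 41914\right) \left(v{\left(-181,-121 \right)} - 34054\right) = \left(\frac{1}{-187} + 41914\right) \left(\left(87 - 181\right) - 34054\right) = \left(- \frac{1}{187} + 41914\right) \left(-94 - 34054\right) = \frac{7837917}{187} \left(-34148\right) = - \frac{267649189716}{187}$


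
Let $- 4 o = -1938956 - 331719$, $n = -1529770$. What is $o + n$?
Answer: $- \frac{3848405}{4} \approx -9.621 \cdot 10^{5}$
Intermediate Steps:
$o = \frac{2270675}{4}$ ($o = - \frac{-1938956 - 331719}{4} = \left(- \frac{1}{4}\right) \left(-2270675\right) = \frac{2270675}{4} \approx 5.6767 \cdot 10^{5}$)
$o + n = \frac{2270675}{4} - 1529770 = - \frac{3848405}{4}$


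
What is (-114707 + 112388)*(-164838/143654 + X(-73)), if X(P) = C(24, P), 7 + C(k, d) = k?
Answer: -7977360/217 ≈ -36762.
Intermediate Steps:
C(k, d) = -7 + k
X(P) = 17 (X(P) = -7 + 24 = 17)
(-114707 + 112388)*(-164838/143654 + X(-73)) = (-114707 + 112388)*(-164838/143654 + 17) = -2319*(-164838*1/143654 + 17) = -2319*(-249/217 + 17) = -2319*3440/217 = -7977360/217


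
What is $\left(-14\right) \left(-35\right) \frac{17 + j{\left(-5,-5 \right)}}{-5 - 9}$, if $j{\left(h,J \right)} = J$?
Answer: $-420$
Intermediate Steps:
$\left(-14\right) \left(-35\right) \frac{17 + j{\left(-5,-5 \right)}}{-5 - 9} = \left(-14\right) \left(-35\right) \frac{17 - 5}{-5 - 9} = 490 \frac{12}{-14} = 490 \cdot 12 \left(- \frac{1}{14}\right) = 490 \left(- \frac{6}{7}\right) = -420$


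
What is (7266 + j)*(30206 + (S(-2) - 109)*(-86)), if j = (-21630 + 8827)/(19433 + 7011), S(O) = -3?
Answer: 3827023546619/13222 ≈ 2.8944e+8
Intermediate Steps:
j = -12803/26444 ≈ -0.48416
(7266 + j)*(30206 + (S(-2) - 109)*(-86)) = (7266 - 12803/26444)*(30206 + (-3 - 109)*(-86)) = 192129301*(30206 - 112*(-86))/26444 = 192129301*(30206 + 9632)/26444 = (192129301/26444)*39838 = 3827023546619/13222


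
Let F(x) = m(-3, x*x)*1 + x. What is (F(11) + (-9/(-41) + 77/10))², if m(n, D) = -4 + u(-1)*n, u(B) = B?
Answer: 53978409/168100 ≈ 321.11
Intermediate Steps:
m(n, D) = -4 - n
F(x) = -1 + x (F(x) = (-4 - 1*(-3))*1 + x = (-4 + 3)*1 + x = -1*1 + x = -1 + x)
(F(11) + (-9/(-41) + 77/10))² = ((-1 + 11) + (-9/(-41) + 77/10))² = (10 + (-9*(-1/41) + 77*(⅒)))² = (10 + (9/41 + 77/10))² = (10 + 3247/410)² = (7347/410)² = 53978409/168100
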